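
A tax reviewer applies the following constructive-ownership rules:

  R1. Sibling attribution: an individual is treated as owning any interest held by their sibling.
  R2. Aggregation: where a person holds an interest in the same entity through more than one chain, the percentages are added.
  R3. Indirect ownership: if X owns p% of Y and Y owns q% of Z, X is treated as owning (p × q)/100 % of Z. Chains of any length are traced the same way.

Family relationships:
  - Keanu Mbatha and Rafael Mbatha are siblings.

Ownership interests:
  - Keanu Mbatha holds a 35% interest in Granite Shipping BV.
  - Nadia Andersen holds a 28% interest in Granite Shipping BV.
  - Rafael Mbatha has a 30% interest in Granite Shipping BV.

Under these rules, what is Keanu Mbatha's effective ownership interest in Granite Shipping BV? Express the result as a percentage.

65%

By sibling attribution (R1), Keanu Mbatha is treated as also owning Rafael Mbatha's interest in Granite Shipping BV, giving 35% + 30% = 65%.
Direct interest in Granite Shipping BV: 65%.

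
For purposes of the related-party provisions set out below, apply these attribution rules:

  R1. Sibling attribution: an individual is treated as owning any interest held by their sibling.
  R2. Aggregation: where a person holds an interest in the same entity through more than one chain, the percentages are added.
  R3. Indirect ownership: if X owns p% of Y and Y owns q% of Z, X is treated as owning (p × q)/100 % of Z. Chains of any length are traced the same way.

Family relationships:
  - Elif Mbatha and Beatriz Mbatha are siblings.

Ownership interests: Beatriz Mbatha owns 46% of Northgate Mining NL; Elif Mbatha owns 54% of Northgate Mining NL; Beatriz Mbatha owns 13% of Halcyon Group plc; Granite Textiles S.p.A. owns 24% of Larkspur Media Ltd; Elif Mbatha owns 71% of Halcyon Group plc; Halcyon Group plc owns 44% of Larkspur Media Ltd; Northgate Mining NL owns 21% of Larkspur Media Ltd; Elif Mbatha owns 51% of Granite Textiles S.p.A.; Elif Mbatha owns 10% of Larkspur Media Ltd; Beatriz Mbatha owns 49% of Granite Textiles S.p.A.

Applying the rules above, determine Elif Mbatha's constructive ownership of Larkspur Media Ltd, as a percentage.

91.96%

By sibling attribution (R1), Elif Mbatha is treated as also owning Beatriz Mbatha's interest in Granite Textiles S.p.A, giving 51% + 49% = 100%.
By sibling attribution (R1), Elif Mbatha is treated as also owning Beatriz Mbatha's interest in Northgate Mining NL, giving 54% + 46% = 100%.
By sibling attribution (R1), Elif Mbatha is treated as also owning Beatriz Mbatha's interest in Halcyon Group plc, giving 71% + 13% = 84%.
Chain via Granite Textiles S.p.A. (R3): 100% × 24% = 24% of Larkspur Media Ltd.
Chain via Northgate Mining NL (R3): 100% × 21% = 21% of Larkspur Media Ltd.
Chain via Halcyon Group plc (R3): 84% × 44% = 36.96% of Larkspur Media Ltd.
Direct interest in Larkspur Media Ltd: 10%.
Aggregating (R2): 24% + 21% + 36.96% + 10% = 91.96%.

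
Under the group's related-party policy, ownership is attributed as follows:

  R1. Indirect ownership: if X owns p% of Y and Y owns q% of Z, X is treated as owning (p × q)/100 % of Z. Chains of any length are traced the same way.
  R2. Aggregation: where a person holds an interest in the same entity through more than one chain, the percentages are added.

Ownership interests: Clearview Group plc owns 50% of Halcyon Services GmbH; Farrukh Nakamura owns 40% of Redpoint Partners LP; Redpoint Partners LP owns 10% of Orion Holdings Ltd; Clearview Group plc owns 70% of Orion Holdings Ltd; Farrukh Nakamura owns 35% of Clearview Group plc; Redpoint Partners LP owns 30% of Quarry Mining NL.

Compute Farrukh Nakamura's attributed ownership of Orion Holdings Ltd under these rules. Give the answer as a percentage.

28.5%

Chain via Redpoint Partners LP (R1): 40% × 10% = 4% of Orion Holdings Ltd.
Chain via Clearview Group plc (R1): 35% × 70% = 24.5% of Orion Holdings Ltd.
Aggregating (R2): 4% + 24.5% = 28.5%.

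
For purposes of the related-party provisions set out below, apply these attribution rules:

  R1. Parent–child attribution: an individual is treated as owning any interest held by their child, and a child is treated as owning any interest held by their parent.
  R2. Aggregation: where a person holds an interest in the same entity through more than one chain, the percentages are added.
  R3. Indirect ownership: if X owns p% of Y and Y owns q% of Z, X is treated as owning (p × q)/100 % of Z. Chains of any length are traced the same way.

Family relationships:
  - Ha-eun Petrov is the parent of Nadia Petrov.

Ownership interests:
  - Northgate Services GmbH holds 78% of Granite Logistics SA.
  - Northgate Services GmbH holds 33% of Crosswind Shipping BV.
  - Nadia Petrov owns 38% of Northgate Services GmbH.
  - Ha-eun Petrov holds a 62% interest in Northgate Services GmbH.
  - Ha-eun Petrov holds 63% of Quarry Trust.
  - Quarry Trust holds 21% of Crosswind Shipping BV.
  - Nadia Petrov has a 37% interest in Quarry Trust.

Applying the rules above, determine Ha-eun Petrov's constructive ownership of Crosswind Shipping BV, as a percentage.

54%

By parent–child attribution (R1), Ha-eun Petrov is treated as also owning Nadia Petrov's interest in Northgate Services GmbH, giving 62% + 38% = 100%.
By parent–child attribution (R1), Ha-eun Petrov is treated as also owning Nadia Petrov's interest in Quarry Trust, giving 63% + 37% = 100%.
Chain via Northgate Services GmbH (R3): 100% × 33% = 33% of Crosswind Shipping BV.
Chain via Quarry Trust (R3): 100% × 21% = 21% of Crosswind Shipping BV.
Aggregating (R2): 33% + 21% = 54%.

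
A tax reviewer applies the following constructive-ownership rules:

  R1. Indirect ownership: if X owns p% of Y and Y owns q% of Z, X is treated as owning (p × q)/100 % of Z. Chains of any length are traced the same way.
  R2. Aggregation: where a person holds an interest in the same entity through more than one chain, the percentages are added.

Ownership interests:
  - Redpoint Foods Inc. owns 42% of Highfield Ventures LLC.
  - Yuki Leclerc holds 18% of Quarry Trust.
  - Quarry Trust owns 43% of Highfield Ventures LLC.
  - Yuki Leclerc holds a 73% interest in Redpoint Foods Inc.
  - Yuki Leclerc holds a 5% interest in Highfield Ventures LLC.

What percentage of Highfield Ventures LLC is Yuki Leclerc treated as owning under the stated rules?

Chain via Redpoint Foods Inc. (R1): 73% × 42% = 30.66% of Highfield Ventures LLC.
Chain via Quarry Trust (R1): 18% × 43% = 7.74% of Highfield Ventures LLC.
Direct interest in Highfield Ventures LLC: 5%.
Aggregating (R2): 30.66% + 7.74% + 5% = 43.4%.

43.4%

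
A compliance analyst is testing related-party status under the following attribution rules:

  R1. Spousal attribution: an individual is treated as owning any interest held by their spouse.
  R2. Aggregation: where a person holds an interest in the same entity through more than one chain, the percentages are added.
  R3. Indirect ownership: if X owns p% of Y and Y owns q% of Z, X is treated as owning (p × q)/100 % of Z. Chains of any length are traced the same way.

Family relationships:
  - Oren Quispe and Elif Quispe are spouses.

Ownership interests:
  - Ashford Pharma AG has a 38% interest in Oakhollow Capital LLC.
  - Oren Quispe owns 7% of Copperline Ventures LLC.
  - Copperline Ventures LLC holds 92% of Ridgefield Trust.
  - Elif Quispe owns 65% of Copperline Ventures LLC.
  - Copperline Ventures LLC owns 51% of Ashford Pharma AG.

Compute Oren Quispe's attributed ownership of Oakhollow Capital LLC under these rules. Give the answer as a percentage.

By spousal attribution (R1), Oren Quispe is treated as also owning Elif Quispe's interest in Copperline Ventures LLC, giving 7% + 65% = 72%.
Chain via Copperline Ventures LLC → Ashford Pharma AG (R3): 72% × 51% × 38% = 13.9536% of Oakhollow Capital LLC.

13.9536%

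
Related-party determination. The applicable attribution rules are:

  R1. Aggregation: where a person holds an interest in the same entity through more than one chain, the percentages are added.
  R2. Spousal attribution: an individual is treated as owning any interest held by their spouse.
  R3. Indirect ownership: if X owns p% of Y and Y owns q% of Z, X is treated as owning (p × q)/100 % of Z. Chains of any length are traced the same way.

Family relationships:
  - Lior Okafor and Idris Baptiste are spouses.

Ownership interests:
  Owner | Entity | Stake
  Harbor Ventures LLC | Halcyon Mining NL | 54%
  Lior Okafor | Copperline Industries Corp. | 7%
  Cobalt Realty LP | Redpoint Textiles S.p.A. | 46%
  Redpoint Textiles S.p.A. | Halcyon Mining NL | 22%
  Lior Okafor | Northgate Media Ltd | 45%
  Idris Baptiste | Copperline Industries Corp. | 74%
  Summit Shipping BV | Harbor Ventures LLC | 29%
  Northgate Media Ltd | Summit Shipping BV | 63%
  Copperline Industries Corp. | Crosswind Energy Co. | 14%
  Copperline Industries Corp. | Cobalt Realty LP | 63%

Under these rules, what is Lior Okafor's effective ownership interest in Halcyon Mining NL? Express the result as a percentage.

9.603846%

By spousal attribution (R2), Lior Okafor is treated as also owning Idris Baptiste's interest in Copperline Industries Corp, giving 7% + 74% = 81%.
Chain via Copperline Industries Corp. → Cobalt Realty LP → Redpoint Textiles S.p.A. (R3): 81% × 63% × 46% × 22% = 5.164236% of Halcyon Mining NL.
Chain via Northgate Media Ltd → Summit Shipping BV → Harbor Ventures LLC (R3): 45% × 63% × 29% × 54% = 4.43961% of Halcyon Mining NL.
Aggregating (R1): 5.164236% + 4.43961% = 9.603846%.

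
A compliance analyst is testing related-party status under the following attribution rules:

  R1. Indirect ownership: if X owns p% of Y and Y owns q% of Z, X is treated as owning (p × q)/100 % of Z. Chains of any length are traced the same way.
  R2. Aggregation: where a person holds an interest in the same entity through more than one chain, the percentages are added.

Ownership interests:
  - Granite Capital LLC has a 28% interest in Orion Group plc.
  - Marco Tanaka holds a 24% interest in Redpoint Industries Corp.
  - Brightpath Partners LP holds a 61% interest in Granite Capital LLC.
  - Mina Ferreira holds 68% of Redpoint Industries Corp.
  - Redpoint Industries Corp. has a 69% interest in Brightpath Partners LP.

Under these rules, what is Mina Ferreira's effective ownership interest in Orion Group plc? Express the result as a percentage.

8.013936%

Chain via Redpoint Industries Corp. → Brightpath Partners LP → Granite Capital LLC (R1): 68% × 69% × 61% × 28% = 8.013936% of Orion Group plc.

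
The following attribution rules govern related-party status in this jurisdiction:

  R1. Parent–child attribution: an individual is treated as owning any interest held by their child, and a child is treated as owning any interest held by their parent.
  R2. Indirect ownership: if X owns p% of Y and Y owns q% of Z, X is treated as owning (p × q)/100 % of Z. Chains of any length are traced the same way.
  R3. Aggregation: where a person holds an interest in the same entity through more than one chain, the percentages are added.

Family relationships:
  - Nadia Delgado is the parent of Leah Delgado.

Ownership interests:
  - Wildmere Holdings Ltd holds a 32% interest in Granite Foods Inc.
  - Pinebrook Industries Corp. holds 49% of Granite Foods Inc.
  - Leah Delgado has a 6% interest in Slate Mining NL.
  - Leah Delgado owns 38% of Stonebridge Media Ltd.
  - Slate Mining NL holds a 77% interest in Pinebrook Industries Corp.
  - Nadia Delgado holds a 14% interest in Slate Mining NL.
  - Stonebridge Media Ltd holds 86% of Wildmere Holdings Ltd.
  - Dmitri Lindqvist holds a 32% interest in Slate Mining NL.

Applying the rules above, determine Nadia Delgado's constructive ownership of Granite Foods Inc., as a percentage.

By parent–child attribution (R1), Nadia Delgado is treated as also owning Leah Delgado's interest in Slate Mining NL, giving 14% + 6% = 20%.
By parent–child attribution (R1), Nadia Delgado is treated as owning Leah Delgado's 38% interest in Stonebridge Media Ltd.
Chain via Slate Mining NL → Pinebrook Industries Corp. (R2): 20% × 77% × 49% = 7.546% of Granite Foods Inc.
Chain via Stonebridge Media Ltd → Wildmere Holdings Ltd (R2): 38% × 86% × 32% = 10.4576% of Granite Foods Inc.
Aggregating (R3): 7.546% + 10.4576% = 18.0036%.

18.0036%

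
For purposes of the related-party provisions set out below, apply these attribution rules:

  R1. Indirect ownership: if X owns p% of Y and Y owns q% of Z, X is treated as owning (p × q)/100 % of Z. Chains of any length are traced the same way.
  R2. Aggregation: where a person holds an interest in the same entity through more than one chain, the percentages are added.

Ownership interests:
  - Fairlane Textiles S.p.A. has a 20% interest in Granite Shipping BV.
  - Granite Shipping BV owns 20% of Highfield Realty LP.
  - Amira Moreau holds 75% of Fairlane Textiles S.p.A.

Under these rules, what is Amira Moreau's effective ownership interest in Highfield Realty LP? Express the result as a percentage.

Chain via Fairlane Textiles S.p.A. → Granite Shipping BV (R1): 75% × 20% × 20% = 3% of Highfield Realty LP.

3%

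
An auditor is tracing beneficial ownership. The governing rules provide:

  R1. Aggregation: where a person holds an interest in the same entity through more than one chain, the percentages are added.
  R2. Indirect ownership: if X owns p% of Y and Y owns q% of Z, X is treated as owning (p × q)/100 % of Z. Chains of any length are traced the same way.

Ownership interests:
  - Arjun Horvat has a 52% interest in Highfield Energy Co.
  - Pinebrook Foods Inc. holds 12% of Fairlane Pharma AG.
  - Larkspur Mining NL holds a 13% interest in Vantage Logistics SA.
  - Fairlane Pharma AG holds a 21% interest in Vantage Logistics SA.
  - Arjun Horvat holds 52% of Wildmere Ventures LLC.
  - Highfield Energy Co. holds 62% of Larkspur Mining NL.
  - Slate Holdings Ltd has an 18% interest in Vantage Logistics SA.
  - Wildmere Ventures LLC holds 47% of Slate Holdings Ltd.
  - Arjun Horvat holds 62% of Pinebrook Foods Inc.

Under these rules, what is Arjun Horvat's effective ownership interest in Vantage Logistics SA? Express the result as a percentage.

Chain via Highfield Energy Co. → Larkspur Mining NL (R2): 52% × 62% × 13% = 4.1912% of Vantage Logistics SA.
Chain via Pinebrook Foods Inc. → Fairlane Pharma AG (R2): 62% × 12% × 21% = 1.5624% of Vantage Logistics SA.
Chain via Wildmere Ventures LLC → Slate Holdings Ltd (R2): 52% × 47% × 18% = 4.3992% of Vantage Logistics SA.
Aggregating (R1): 4.1912% + 1.5624% + 4.3992% = 10.1528%.

10.1528%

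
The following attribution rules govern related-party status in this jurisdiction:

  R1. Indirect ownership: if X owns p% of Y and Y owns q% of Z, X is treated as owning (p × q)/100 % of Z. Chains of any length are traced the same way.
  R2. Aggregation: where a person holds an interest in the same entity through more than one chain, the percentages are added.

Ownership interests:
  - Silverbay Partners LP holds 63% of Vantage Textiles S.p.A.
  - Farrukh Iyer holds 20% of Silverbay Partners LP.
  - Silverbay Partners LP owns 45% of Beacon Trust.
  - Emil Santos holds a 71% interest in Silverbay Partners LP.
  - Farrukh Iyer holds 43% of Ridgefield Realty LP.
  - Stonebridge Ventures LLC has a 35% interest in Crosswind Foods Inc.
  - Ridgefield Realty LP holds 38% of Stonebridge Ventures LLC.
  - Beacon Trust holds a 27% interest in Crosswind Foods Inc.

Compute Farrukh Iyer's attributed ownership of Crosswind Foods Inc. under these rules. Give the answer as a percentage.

Chain via Ridgefield Realty LP → Stonebridge Ventures LLC (R1): 43% × 38% × 35% = 5.719% of Crosswind Foods Inc.
Chain via Silverbay Partners LP → Beacon Trust (R1): 20% × 45% × 27% = 2.43% of Crosswind Foods Inc.
Aggregating (R2): 5.719% + 2.43% = 8.149%.

8.149%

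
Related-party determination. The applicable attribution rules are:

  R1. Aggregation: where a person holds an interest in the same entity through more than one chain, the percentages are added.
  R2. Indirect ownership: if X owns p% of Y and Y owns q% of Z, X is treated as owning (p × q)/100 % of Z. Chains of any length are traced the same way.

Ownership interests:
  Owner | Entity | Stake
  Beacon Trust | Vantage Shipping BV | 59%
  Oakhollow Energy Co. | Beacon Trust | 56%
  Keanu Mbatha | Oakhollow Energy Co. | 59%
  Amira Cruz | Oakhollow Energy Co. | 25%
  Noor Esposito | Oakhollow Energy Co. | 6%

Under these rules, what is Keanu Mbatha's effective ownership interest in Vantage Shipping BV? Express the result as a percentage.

Chain via Oakhollow Energy Co. → Beacon Trust (R2): 59% × 56% × 59% = 19.4936% of Vantage Shipping BV.

19.4936%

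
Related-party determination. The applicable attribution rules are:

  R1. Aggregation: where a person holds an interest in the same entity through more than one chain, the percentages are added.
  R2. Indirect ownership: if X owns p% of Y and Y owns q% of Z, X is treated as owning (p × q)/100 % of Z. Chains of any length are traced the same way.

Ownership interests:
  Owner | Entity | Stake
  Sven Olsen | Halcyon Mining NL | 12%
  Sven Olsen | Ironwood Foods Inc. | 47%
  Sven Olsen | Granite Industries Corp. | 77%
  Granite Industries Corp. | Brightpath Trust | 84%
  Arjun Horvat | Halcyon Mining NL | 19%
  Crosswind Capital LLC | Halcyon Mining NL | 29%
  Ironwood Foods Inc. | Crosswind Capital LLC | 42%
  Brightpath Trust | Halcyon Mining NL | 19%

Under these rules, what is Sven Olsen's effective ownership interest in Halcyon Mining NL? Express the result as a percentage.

30.0138%

Chain via Ironwood Foods Inc. → Crosswind Capital LLC (R2): 47% × 42% × 29% = 5.7246% of Halcyon Mining NL.
Chain via Granite Industries Corp. → Brightpath Trust (R2): 77% × 84% × 19% = 12.2892% of Halcyon Mining NL.
Direct interest in Halcyon Mining NL: 12%.
Aggregating (R1): 5.7246% + 12.2892% + 12% = 30.0138%.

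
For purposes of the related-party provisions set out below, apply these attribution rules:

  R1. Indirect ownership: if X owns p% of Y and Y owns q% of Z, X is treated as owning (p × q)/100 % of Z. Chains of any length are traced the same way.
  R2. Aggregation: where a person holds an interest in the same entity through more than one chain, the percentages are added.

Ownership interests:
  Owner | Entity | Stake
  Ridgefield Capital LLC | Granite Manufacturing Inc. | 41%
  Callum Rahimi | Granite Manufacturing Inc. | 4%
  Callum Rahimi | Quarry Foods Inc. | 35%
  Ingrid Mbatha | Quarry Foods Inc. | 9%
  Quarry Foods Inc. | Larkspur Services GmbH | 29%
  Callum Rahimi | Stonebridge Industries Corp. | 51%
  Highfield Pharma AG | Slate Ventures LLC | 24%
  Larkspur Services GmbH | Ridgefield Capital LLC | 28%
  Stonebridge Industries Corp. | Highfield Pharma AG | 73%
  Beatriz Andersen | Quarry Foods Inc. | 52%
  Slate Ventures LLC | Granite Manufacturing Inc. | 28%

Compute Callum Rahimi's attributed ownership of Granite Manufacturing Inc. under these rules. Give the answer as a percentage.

Chain via Stonebridge Industries Corp. → Highfield Pharma AG → Slate Ventures LLC (R1): 51% × 73% × 24% × 28% = 2.501856% of Granite Manufacturing Inc.
Chain via Quarry Foods Inc. → Larkspur Services GmbH → Ridgefield Capital LLC (R1): 35% × 29% × 28% × 41% = 1.16522% of Granite Manufacturing Inc.
Direct interest in Granite Manufacturing Inc: 4%.
Aggregating (R2): 2.501856% + 1.16522% + 4% = 7.667076%.

7.667076%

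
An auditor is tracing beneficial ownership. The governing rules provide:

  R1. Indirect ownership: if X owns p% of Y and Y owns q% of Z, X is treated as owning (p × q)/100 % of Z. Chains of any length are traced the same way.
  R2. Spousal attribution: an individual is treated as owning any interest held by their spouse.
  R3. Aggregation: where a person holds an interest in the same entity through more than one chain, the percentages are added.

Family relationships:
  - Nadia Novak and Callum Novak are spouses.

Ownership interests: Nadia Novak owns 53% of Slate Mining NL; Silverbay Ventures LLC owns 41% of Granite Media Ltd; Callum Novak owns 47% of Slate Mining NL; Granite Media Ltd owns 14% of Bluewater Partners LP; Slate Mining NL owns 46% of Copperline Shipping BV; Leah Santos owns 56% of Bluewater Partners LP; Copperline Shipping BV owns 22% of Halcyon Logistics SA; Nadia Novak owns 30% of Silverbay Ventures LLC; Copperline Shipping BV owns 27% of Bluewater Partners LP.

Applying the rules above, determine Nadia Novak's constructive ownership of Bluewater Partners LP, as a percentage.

14.142%

By spousal attribution (R2), Nadia Novak is treated as also owning Callum Novak's interest in Slate Mining NL, giving 53% + 47% = 100%.
Chain via Slate Mining NL → Copperline Shipping BV (R1): 100% × 46% × 27% = 12.42% of Bluewater Partners LP.
Chain via Silverbay Ventures LLC → Granite Media Ltd (R1): 30% × 41% × 14% = 1.722% of Bluewater Partners LP.
Aggregating (R3): 12.42% + 1.722% = 14.142%.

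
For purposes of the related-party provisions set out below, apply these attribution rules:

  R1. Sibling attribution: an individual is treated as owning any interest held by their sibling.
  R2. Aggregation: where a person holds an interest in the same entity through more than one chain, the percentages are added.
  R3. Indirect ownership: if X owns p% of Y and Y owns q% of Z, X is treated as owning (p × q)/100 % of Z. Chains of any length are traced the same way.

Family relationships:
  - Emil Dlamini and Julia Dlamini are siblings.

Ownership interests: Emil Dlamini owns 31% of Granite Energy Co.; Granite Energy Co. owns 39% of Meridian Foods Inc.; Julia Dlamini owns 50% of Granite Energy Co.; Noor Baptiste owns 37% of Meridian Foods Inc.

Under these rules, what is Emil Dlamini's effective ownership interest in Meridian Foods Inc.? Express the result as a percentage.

By sibling attribution (R1), Emil Dlamini is treated as also owning Julia Dlamini's interest in Granite Energy Co, giving 31% + 50% = 81%.
Chain via Granite Energy Co. (R3): 81% × 39% = 31.59% of Meridian Foods Inc.

31.59%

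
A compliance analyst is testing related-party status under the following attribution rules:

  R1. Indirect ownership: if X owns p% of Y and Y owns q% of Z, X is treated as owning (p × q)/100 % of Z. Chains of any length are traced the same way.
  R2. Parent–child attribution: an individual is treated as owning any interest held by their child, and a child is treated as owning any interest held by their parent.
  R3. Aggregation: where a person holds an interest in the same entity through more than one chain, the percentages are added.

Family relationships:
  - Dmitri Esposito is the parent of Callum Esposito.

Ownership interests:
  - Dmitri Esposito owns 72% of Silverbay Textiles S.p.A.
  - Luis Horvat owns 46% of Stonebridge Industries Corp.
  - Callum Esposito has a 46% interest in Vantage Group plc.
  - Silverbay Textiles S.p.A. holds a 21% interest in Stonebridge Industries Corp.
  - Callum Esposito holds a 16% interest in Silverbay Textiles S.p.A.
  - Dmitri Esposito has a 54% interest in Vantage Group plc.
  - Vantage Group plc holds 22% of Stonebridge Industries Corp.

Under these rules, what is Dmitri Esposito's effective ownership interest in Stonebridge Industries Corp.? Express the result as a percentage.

40.48%

By parent–child attribution (R2), Dmitri Esposito is treated as also owning Callum Esposito's interest in Vantage Group plc, giving 54% + 46% = 100%.
By parent–child attribution (R2), Dmitri Esposito is treated as also owning Callum Esposito's interest in Silverbay Textiles S.p.A, giving 72% + 16% = 88%.
Chain via Vantage Group plc (R1): 100% × 22% = 22% of Stonebridge Industries Corp.
Chain via Silverbay Textiles S.p.A. (R1): 88% × 21% = 18.48% of Stonebridge Industries Corp.
Aggregating (R3): 22% + 18.48% = 40.48%.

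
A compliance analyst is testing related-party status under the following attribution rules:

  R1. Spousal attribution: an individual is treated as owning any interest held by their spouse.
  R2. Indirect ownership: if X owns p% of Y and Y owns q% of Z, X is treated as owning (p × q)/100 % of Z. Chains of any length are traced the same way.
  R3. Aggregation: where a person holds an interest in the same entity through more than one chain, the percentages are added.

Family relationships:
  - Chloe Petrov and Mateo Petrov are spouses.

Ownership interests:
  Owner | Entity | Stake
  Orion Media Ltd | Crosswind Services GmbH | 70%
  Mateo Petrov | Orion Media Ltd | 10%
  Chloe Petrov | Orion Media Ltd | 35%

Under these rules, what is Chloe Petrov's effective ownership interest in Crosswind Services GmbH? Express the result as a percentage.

By spousal attribution (R1), Chloe Petrov is treated as also owning Mateo Petrov's interest in Orion Media Ltd, giving 35% + 10% = 45%.
Chain via Orion Media Ltd (R2): 45% × 70% = 31.5% of Crosswind Services GmbH.

31.5%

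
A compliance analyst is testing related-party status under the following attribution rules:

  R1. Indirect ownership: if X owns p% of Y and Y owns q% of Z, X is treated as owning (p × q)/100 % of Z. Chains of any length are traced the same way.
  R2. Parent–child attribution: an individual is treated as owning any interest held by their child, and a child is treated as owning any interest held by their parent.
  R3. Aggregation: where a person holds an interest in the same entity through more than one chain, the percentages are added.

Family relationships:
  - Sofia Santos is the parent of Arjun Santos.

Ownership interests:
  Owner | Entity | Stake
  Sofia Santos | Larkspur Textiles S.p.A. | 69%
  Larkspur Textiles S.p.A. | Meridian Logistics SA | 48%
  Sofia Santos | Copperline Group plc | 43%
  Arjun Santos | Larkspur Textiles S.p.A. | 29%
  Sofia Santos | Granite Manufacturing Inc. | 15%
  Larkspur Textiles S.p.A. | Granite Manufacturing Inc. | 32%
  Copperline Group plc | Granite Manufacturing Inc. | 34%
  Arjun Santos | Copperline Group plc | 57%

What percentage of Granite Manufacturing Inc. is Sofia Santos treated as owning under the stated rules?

By parent–child attribution (R2), Sofia Santos is treated as also owning Arjun Santos's interest in Copperline Group plc, giving 43% + 57% = 100%.
By parent–child attribution (R2), Sofia Santos is treated as also owning Arjun Santos's interest in Larkspur Textiles S.p.A, giving 69% + 29% = 98%.
Chain via Copperline Group plc (R1): 100% × 34% = 34% of Granite Manufacturing Inc.
Chain via Larkspur Textiles S.p.A. (R1): 98% × 32% = 31.36% of Granite Manufacturing Inc.
Direct interest in Granite Manufacturing Inc: 15%.
Aggregating (R3): 34% + 31.36% + 15% = 80.36%.

80.36%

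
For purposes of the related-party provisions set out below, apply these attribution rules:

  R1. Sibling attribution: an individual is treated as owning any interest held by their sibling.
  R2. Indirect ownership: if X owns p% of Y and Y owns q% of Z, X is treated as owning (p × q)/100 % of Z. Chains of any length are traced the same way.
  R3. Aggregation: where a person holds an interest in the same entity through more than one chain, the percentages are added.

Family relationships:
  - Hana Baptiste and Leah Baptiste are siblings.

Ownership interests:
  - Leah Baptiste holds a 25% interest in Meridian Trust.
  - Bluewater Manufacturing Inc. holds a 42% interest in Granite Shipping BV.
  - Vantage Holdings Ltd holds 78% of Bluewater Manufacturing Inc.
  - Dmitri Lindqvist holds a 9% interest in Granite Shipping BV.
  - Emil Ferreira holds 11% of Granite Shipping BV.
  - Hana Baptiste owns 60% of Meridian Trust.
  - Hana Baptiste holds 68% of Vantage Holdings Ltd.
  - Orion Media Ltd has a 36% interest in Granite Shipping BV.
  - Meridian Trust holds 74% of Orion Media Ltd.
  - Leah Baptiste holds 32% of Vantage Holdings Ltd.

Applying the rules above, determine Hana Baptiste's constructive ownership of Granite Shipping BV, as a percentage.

By sibling attribution (R1), Hana Baptiste is treated as also owning Leah Baptiste's interest in Meridian Trust, giving 60% + 25% = 85%.
By sibling attribution (R1), Hana Baptiste is treated as also owning Leah Baptiste's interest in Vantage Holdings Ltd, giving 68% + 32% = 100%.
Chain via Meridian Trust → Orion Media Ltd (R2): 85% × 74% × 36% = 22.644% of Granite Shipping BV.
Chain via Vantage Holdings Ltd → Bluewater Manufacturing Inc. (R2): 100% × 78% × 42% = 32.76% of Granite Shipping BV.
Aggregating (R3): 22.644% + 32.76% = 55.404%.

55.404%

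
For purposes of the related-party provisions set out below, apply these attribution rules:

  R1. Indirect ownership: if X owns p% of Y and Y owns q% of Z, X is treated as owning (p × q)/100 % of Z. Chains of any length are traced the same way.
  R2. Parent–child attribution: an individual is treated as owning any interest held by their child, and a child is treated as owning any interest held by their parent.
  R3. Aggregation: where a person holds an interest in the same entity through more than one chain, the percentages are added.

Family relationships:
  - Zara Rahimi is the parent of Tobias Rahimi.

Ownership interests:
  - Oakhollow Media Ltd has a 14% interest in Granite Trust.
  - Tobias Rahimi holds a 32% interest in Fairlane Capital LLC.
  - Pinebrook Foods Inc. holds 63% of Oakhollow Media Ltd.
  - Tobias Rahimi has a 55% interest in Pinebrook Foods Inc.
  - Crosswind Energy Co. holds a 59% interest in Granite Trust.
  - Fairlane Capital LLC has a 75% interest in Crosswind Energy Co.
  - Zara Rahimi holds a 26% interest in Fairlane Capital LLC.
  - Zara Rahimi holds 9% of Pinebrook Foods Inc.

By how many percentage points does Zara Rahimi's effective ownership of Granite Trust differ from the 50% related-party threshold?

By parent–child attribution (R2), Zara Rahimi is treated as also owning Tobias Rahimi's interest in Fairlane Capital LLC, giving 26% + 32% = 58%.
By parent–child attribution (R2), Zara Rahimi is treated as also owning Tobias Rahimi's interest in Pinebrook Foods Inc, giving 9% + 55% = 64%.
Chain via Fairlane Capital LLC → Crosswind Energy Co. (R1): 58% × 75% × 59% = 25.665% of Granite Trust.
Chain via Pinebrook Foods Inc. → Oakhollow Media Ltd (R1): 64% × 63% × 14% = 5.6448% of Granite Trust.
Aggregating (R3): 25.665% + 5.6448% = 31.3098%.
31.3098% falls short of the 50% threshold by 18.6902 percentage points.

18.6902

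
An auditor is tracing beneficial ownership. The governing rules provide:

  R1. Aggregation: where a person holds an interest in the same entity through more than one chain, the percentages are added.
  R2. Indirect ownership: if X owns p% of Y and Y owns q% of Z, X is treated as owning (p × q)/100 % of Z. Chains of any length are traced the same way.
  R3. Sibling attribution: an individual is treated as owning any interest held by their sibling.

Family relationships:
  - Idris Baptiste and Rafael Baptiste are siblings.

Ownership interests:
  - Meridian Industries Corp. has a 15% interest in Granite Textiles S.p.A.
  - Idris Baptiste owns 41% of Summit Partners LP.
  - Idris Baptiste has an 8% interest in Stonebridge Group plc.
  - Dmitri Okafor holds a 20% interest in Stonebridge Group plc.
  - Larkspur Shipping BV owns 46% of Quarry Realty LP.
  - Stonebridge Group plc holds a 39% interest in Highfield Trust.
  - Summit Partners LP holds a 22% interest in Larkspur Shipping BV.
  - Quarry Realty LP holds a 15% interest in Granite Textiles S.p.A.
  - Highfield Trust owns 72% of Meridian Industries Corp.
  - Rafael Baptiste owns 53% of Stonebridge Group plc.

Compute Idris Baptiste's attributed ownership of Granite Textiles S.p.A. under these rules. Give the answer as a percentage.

By sibling attribution (R3), Idris Baptiste is treated as also owning Rafael Baptiste's interest in Stonebridge Group plc, giving 8% + 53% = 61%.
Chain via Stonebridge Group plc → Highfield Trust → Meridian Industries Corp. (R2): 61% × 39% × 72% × 15% = 2.56932% of Granite Textiles S.p.A.
Chain via Summit Partners LP → Larkspur Shipping BV → Quarry Realty LP (R2): 41% × 22% × 46% × 15% = 0.62238% of Granite Textiles S.p.A.
Aggregating (R1): 2.56932% + 0.62238% = 3.1917%.

3.1917%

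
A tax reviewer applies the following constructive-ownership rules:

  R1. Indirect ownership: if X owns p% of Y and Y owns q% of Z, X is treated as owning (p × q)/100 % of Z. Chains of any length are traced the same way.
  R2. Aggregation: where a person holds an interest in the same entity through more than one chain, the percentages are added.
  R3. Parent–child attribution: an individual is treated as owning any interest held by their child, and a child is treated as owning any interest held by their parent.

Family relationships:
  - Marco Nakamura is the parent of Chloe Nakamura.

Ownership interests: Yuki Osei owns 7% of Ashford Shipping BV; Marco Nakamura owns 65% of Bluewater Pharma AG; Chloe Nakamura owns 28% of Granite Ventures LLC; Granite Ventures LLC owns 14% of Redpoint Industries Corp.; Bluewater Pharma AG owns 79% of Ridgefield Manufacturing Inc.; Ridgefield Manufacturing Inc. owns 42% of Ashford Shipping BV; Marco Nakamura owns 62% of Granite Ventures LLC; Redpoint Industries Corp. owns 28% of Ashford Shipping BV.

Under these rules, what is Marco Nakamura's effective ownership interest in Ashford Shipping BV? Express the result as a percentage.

25.095%

By parent–child attribution (R3), Marco Nakamura is treated as also owning Chloe Nakamura's interest in Granite Ventures LLC, giving 62% + 28% = 90%.
Chain via Granite Ventures LLC → Redpoint Industries Corp. (R1): 90% × 14% × 28% = 3.528% of Ashford Shipping BV.
Chain via Bluewater Pharma AG → Ridgefield Manufacturing Inc. (R1): 65% × 79% × 42% = 21.567% of Ashford Shipping BV.
Aggregating (R2): 3.528% + 21.567% = 25.095%.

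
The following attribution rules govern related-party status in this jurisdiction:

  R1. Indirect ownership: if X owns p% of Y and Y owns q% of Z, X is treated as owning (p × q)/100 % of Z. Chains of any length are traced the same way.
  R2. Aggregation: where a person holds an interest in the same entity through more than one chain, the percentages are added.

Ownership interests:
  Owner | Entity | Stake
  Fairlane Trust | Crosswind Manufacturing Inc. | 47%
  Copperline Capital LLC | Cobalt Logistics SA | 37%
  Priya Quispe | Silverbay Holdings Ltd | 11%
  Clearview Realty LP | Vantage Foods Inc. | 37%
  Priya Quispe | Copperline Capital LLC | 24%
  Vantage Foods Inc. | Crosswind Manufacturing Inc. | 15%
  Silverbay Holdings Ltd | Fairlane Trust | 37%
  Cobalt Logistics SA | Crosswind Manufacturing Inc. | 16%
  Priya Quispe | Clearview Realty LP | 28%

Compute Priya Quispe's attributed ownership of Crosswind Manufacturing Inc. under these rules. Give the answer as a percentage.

Chain via Silverbay Holdings Ltd → Fairlane Trust (R1): 11% × 37% × 47% = 1.9129% of Crosswind Manufacturing Inc.
Chain via Clearview Realty LP → Vantage Foods Inc. (R1): 28% × 37% × 15% = 1.554% of Crosswind Manufacturing Inc.
Chain via Copperline Capital LLC → Cobalt Logistics SA (R1): 24% × 37% × 16% = 1.4208% of Crosswind Manufacturing Inc.
Aggregating (R2): 1.9129% + 1.554% + 1.4208% = 4.8877%.

4.8877%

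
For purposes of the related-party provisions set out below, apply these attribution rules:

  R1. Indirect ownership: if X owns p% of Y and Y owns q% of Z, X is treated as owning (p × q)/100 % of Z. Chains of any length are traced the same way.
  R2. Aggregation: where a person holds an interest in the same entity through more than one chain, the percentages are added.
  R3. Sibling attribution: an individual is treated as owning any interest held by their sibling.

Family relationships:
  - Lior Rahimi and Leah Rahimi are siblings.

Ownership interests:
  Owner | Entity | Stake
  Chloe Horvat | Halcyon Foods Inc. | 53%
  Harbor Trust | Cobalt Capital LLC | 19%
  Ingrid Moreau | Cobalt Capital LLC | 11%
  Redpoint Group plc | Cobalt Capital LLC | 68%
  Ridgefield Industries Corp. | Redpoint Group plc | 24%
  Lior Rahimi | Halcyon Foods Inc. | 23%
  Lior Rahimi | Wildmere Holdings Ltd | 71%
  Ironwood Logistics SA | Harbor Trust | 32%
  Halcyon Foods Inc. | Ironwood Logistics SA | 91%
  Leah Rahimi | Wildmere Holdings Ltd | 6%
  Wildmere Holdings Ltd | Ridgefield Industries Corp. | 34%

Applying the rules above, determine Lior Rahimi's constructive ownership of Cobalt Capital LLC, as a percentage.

5.54512%

By sibling attribution (R3), Lior Rahimi is treated as also owning Leah Rahimi's interest in Wildmere Holdings Ltd, giving 71% + 6% = 77%.
Chain via Wildmere Holdings Ltd → Ridgefield Industries Corp. → Redpoint Group plc (R1): 77% × 34% × 24% × 68% = 4.272576% of Cobalt Capital LLC.
Chain via Halcyon Foods Inc. → Ironwood Logistics SA → Harbor Trust (R1): 23% × 91% × 32% × 19% = 1.272544% of Cobalt Capital LLC.
Aggregating (R2): 4.272576% + 1.272544% = 5.54512%.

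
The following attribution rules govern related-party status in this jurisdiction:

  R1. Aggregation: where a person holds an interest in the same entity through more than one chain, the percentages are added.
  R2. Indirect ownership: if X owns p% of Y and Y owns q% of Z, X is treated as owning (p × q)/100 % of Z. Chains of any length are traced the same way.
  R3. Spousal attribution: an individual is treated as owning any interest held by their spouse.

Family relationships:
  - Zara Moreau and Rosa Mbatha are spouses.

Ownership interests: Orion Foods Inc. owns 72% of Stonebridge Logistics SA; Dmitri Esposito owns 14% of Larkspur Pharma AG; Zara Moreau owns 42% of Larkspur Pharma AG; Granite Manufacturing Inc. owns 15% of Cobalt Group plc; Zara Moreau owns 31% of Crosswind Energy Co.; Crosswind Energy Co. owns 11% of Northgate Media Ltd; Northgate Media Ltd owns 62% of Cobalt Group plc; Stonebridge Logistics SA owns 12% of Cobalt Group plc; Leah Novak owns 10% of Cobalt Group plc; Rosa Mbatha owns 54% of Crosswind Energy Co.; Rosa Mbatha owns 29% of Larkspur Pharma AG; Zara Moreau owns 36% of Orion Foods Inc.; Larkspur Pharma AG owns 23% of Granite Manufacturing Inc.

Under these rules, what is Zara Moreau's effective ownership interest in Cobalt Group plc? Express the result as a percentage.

11.3569%

By spousal attribution (R3), Zara Moreau is treated as also owning Rosa Mbatha's interest in Larkspur Pharma AG, giving 42% + 29% = 71%.
By spousal attribution (R3), Zara Moreau is treated as also owning Rosa Mbatha's interest in Crosswind Energy Co, giving 31% + 54% = 85%.
Chain via Larkspur Pharma AG → Granite Manufacturing Inc. (R2): 71% × 23% × 15% = 2.4495% of Cobalt Group plc.
Chain via Orion Foods Inc. → Stonebridge Logistics SA (R2): 36% × 72% × 12% = 3.1104% of Cobalt Group plc.
Chain via Crosswind Energy Co. → Northgate Media Ltd (R2): 85% × 11% × 62% = 5.797% of Cobalt Group plc.
Aggregating (R1): 2.4495% + 3.1104% + 5.797% = 11.3569%.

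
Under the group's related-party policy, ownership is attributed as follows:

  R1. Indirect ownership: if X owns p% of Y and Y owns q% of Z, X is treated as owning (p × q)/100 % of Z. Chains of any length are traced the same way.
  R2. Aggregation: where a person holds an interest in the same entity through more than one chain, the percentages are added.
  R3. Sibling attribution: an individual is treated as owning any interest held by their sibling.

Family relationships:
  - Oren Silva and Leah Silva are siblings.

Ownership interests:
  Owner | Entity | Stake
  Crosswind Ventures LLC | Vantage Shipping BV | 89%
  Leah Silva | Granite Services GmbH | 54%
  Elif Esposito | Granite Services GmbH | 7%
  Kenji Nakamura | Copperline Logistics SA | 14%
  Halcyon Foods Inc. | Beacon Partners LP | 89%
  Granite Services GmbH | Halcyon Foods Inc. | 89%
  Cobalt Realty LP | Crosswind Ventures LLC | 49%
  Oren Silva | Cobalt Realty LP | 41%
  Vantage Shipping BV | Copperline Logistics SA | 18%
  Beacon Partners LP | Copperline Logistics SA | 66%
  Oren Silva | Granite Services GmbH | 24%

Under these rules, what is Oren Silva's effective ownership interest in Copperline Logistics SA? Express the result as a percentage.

43.995726%

By sibling attribution (R3), Oren Silva is treated as also owning Leah Silva's interest in Granite Services GmbH, giving 24% + 54% = 78%.
Chain via Cobalt Realty LP → Crosswind Ventures LLC → Vantage Shipping BV (R1): 41% × 49% × 89% × 18% = 3.218418% of Copperline Logistics SA.
Chain via Granite Services GmbH → Halcyon Foods Inc. → Beacon Partners LP (R1): 78% × 89% × 89% × 66% = 40.777308% of Copperline Logistics SA.
Aggregating (R2): 3.218418% + 40.777308% = 43.995726%.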